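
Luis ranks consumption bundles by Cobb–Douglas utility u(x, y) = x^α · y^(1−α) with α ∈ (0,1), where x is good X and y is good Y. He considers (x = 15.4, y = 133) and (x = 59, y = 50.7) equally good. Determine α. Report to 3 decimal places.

α ≈ 0.418

Indifference: 15.4^α · 133^(1−α) = 59^α · 50.7^(1−α).
(15.4/59)^α = (50.7/133)^(1−α); take logs: α·ln(15.4/59) = (1−α)·ln(50.7/133), i.e. α·-1.343170 = (1−α)·-0.964423.
So α/(1−α) = (-0.964423)/(-1.343170) = 0.718020, and α = 0.718020/1.718020 ≈ 0.418.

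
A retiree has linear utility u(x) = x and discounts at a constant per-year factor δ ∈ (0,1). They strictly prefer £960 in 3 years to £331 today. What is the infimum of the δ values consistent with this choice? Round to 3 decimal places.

Under u(x) = x this choice says 331 < δ^3·960.
Dividing by 960: δ^3 > 0.34479. Both sides are positive, so the cube root keeps the direction.
δ > 0.34479^(1/3) = 0.701.

δ > 0.701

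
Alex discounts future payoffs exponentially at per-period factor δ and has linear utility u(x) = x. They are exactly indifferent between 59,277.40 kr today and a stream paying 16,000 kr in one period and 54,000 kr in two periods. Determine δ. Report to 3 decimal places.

δ ≈ 0.910

Present value of the stream is 16000·δ + 54000·δ². Indifference gives 16000δ + 54000δ² = 59277.40.
Rearranged: 54000δ² + 16000δ − 59277.40 = 0.
The positive root is δ = [−16000 + √(16000² + 4·54000·59277.40)] / (2·54000) = (−16000 + 114280.000)/108000 ≈ 0.910.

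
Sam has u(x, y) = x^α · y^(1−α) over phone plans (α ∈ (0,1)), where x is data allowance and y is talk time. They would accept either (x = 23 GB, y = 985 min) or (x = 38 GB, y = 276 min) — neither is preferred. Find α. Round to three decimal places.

The Cobb–Douglas utilities coincide, so 23^α·985^(1−α) = 38^α·276^(1−α).
Taking logs: α·ln 23 + (1−α)·ln 985 = α·ln 38 + (1−α)·ln 276, i.e. α·-0.502092 = (1−α)·-1.272241.
Thus α·(-1.774333) = -1.272241, so α = -1.272241/-1.774333 ≈ 0.717.

α ≈ 0.717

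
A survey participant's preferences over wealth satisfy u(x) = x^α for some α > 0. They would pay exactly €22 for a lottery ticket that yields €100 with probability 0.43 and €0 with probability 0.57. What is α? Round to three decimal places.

α ≈ 0.557

The lottery's expected utility is 0.43·u(100) + 0.57·u(0) = 0.43·100^α (since u(0) = 0 for α > 0).
Indifference: 22^α = 0.43·100^α, so (22/100)^α = 0.43.
Take logs: α = ln 0.43 / ln(22/100) ≈ 0.55740.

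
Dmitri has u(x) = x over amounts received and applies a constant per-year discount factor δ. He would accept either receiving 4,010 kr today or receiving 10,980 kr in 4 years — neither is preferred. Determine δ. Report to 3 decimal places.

δ ≈ 0.777

The payoff in 4 years is discounted by δ^4, so u(4010) = δ^4·u(10980) and δ^4 = u(4010)/u(10980).
With u(x) = x: δ^4 = 4010/10980 = 0.36521.
Taking the 4th root: δ = 0.36521^(1/4) ≈ 0.777.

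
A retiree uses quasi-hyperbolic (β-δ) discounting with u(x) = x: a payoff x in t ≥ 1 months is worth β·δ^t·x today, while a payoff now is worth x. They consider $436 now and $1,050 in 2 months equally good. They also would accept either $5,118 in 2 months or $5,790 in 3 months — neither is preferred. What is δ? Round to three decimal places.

From the later pair, β·δ^2·5118 = β·δ^3·5790; dividing through, δ = 5118/5790 = 0.88394.

δ ≈ 0.884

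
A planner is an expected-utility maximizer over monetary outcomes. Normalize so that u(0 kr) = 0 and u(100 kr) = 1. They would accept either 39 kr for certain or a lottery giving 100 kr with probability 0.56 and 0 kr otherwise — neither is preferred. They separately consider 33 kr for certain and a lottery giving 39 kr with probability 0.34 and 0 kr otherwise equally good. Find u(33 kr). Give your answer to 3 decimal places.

0.190

First, u(39 kr) = 0.56·u(100 kr) + 0.44·u(0 kr) = 0.56.
Chaining: u(33 kr) = 0.34·0.56 + 0.66·0.00 = 0.1904.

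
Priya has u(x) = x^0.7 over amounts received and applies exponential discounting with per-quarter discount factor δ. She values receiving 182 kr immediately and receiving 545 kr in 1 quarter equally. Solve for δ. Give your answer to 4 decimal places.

δ ≈ 0.4641

Indifference means u(182) = δ · u(545), so δ = u(182)/u(545).
With u(x) = x^0.7: δ = 182^0.7/545^0.7 = (182/545)^0.7 = 0.46406.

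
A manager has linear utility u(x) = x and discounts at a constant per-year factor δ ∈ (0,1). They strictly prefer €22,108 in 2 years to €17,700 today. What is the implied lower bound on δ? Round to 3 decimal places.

δ > 0.895

Under u(x) = x this choice says 17700 < δ^2·22108.
Hence δ^2 > 17700/22108 = 0.80062, and x ↦ x^(1/2) is increasing on (0,∞).
δ > (17700/22108)^(1/2) ≈ 0.895.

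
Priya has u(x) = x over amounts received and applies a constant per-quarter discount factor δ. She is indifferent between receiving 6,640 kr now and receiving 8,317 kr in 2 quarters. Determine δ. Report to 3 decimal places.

δ ≈ 0.894

The payoff in 2 quarters is discounted by δ^2, so u(6640) = δ^2·u(8317) and δ^2 = u(6640)/u(8317).
With u(x) = x: δ^2 = 6640/8317 = 0.79836.
So δ = 0.79836^(1/2) ≈ 0.894.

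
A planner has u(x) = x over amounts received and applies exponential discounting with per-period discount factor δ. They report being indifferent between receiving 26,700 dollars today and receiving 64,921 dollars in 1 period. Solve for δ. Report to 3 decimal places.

δ ≈ 0.411

Equating discounted utilities: u(26700) = δ·u(64921) ⇒ δ = u(26700)/u(64921).
With u(x) = x: δ = 26700/64921 = 0.41127.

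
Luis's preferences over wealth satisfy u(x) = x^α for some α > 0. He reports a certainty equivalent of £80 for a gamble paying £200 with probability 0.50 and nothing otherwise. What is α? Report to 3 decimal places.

Since u(0) = 0, the lottery's EU is 0.50·200^α.
Equating: 80^α = 0.50·200^α, i.e. 0.4000^α = 0.50.
Taking logs: α·ln(80/200) = ln(0.50), so α = -0.693147 / -0.916291 ≈ 0.756.

α ≈ 0.756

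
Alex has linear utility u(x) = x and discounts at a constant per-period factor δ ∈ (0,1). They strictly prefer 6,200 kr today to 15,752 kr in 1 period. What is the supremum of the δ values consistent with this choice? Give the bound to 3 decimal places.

δ < 0.394

The preference means 6200 > δ·15752.
Dividing through by 15752 gives δ < 0.39360.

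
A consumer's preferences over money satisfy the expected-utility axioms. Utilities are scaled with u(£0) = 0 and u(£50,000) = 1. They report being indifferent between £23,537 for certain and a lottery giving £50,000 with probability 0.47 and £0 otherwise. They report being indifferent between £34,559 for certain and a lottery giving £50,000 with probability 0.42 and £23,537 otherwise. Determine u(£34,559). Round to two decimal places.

First, u(£23,537) = 0.47·u(£50,000) + 0.53·u(£0) = 0.47.
Then u(£34,559) = 0.42·u(£50,000) + 0.58·u(£23,537) = 0.42·1.00 + 0.58·0.47 = 0.6926.

0.69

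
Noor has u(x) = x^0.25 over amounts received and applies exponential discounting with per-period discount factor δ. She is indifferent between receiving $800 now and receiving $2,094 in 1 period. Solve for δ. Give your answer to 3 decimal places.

Indifference means u(800) = δ · u(2094), so δ = u(800)/u(2094).
With u(x) = x^0.25: δ = 800^0.25/2094^0.25 = (800/2094)^0.25 = 0.78619.

δ ≈ 0.786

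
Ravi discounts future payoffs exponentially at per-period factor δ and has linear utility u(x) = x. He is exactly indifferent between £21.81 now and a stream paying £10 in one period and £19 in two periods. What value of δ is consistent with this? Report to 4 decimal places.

Present value of the stream is 10·δ + 19·δ². Indifference gives 10δ + 19δ² = 21.81.
Rearranged: 19δ² + 10δ − 21.81 = 0.
The positive root is δ = [−10 + √(10² + 4·19·21.81)] / (2·19) = (−10 + 41.923)/38 ≈ 0.8401.

δ ≈ 0.8401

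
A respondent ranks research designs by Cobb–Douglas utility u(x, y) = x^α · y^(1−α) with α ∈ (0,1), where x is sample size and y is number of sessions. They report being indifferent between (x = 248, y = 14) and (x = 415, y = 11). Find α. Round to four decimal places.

Indifference: 248^α · 14^(1−α) = 415^α · 11^(1−α).
Taking logs: α·ln 248 + (1−α)·ln 14 = α·ln 415 + (1−α)·ln 11, i.e. α·-0.5148498 = (1−α)·-0.2411621.
Thus α·(-0.7560119) = -0.2411621, so α = -0.2411621/-0.7560119 ≈ 0.3190.

α ≈ 0.3190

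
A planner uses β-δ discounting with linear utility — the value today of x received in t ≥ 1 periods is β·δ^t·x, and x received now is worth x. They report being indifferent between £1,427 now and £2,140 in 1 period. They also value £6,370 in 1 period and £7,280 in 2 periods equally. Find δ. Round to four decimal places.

δ ≈ 0.8750

Both payoffs in the second observation are in the future, so β drops out: δ^1·6370 = δ^2·7280 ⇒ δ = 6370/7280 = 0.87500.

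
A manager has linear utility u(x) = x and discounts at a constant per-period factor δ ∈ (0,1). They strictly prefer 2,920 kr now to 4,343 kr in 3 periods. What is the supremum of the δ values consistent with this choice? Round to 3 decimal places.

δ < 0.876

The preference means 2920 > δ^3·4343.
Hence δ^3 < 2920/4343 = 0.67235, and x ↦ x^(1/3) is increasing on (0,∞).
δ < (2920/4343)^(1/3) ≈ 0.876.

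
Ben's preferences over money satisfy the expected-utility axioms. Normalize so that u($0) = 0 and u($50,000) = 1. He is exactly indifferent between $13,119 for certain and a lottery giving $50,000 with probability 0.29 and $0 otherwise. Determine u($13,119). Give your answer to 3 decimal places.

The indifference gives u($13,119) = 0.29·u($50,000) + 0.71·u($0) = 0.29·1 + 0.71·0 = 0.29.

0.290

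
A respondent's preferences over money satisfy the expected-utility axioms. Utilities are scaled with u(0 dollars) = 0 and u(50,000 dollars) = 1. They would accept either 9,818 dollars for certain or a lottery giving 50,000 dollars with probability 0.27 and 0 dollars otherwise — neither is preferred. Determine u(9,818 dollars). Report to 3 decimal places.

0.270

The indifference gives u(9,818 dollars) = 0.27·u(50,000 dollars) + 0.73·u(0 dollars) = 0.27·1 + 0.73·0 = 0.27.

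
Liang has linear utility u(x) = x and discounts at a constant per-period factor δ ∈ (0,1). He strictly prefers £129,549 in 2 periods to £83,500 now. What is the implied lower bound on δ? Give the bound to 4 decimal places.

Comparing present values: 83500 < δ^2·129549.
Hence δ^2 > 83500/129549 = 0.64454, and x ↦ x^(1/2) is increasing on (0,∞).
δ > (83500/129549)^(1/2) ≈ 0.8028.

δ > 0.8028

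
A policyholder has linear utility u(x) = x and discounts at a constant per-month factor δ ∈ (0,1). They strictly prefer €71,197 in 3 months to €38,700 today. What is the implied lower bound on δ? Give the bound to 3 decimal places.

δ > 0.816

The preference means 38700 < δ^3·71197.
Hence δ^3 > 38700/71197 = 0.54356, and x ↦ x^(1/3) is increasing on (0,∞).
δ > (38700/71197)^(1/3) ≈ 0.816.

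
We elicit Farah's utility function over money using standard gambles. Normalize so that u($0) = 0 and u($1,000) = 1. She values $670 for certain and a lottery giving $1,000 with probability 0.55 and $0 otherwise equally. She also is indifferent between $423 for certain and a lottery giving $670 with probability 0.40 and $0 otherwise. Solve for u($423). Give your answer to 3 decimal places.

From the first indifference, u($670) = 0.55·u($1,000) + 0.45·u($0) = 0.55·1 + 0.45·0 = 0.55.
Then u($423) = 0.40·u($670) + 0.60·u($0) = 0.40·0.55 + 0.60·0.00 = 0.2200.

0.220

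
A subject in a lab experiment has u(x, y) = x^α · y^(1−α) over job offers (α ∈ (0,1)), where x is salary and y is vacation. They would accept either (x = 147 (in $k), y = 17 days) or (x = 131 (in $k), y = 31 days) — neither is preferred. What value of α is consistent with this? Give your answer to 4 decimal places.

α ≈ 0.8391

Indifference: 147^α · 17^(1−α) = 131^α · 31^(1−α).
(147/131)^α = (31/17)^(1−α); take logs: α·ln(147/131) = (1−α)·ln(31/17), i.e. α·0.1152353 = (1−α)·0.6007739.
Thus α·(0.7160092) = 0.6007739, so α = 0.6007739/0.7160092 ≈ 0.8391.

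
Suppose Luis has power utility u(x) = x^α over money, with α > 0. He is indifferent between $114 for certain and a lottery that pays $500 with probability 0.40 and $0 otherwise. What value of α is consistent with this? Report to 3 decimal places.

Since u(0) = 0, the lottery's EU is 0.40·500^α.
Indifference: 114^α = 0.40·500^α, so (114/500)^α = 0.40.
Taking logs: α·ln(114/500) = ln(0.40), so α = -0.916291 / -1.478410 ≈ 0.620.

α ≈ 0.620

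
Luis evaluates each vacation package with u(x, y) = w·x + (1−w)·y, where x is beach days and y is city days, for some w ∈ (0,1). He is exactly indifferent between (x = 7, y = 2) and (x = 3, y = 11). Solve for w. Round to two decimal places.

Equating utilities: w·7 + (1−w)·2 = w·3 + (1−w)·11.
Collecting terms: w·4 = (1−w)·9.
Hence w = 9/(4+9) = 9/13 = 0.69.

w = 0.69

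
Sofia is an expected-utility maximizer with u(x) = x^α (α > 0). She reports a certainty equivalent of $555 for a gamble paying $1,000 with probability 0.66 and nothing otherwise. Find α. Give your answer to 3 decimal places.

The lottery's expected utility is 0.66·u(1000) + 0.34·u(0) = 0.66·1000^α (since u(0) = 0 for α > 0).
Equating: 555^α = 0.66·1000^α, i.e. 0.5550^α = 0.66.
Taking logs: α·ln(555/1000) = ln(0.66), so α = -0.415515 / -0.588787 ≈ 0.706.

α ≈ 0.706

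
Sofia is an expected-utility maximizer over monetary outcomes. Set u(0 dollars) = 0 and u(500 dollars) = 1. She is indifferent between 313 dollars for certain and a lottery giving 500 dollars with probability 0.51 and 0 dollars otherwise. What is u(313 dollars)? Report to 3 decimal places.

The indifference gives u(313 dollars) = 0.51·u(500 dollars) + 0.49·u(0 dollars) = 0.51·1 + 0.49·0 = 0.51.

0.510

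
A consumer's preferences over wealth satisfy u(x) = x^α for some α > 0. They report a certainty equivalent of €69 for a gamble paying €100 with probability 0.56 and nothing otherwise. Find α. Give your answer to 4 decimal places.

α ≈ 1.5626

The lottery's expected utility is 0.56·u(100) + 0.44·u(0) = 0.56·100^α (since u(0) = 0 for α > 0).
Equating: 69^α = 0.56·100^α, i.e. 0.6900^α = 0.56.
α = ln(0.56) / ln(69/100) = -0.5798185/-0.3710637 ≈ 1.5626.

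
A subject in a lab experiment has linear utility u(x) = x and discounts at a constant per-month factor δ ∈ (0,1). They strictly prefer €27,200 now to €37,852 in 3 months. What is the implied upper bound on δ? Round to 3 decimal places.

δ < 0.896

The preference means 27200 > δ^3·37852.
Hence δ^3 < 27200/37852 = 0.71859, and x ↦ x^(1/3) is increasing on (0,∞).
δ < (27200/37852)^(1/3) ≈ 0.896.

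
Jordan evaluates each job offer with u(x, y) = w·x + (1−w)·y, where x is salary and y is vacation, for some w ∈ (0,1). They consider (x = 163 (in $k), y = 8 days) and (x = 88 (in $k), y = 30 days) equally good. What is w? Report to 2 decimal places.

Equating utilities: w·163 + (1−w)·8 = w·88 + (1−w)·30.
w·(163−88) = (1−w)·(30−8), i.e. w·75 = (1−w)·22.
Hence w = 22/(75+22) = 22/97 = 0.23.

w = 0.23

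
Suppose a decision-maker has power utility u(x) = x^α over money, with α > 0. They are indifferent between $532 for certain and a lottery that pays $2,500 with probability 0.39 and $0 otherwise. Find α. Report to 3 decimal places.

α ≈ 0.609

EU(lottery) = 0.39·2500^α + 0.61·0 = 0.39·2500^α.
Setting u(532) equal to that: 532^α = 0.39·2500^α ⇒ (532/2500)^α = 0.39.
Take logs: α = ln 0.39 / ln(532/2500) ≈ 0.60851.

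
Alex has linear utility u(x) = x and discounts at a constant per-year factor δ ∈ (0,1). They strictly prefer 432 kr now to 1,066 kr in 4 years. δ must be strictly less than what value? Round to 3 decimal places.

Comparing present values: 432 > δ^4·1066.
So δ^4 < 432/1066 = 0.40525; taking the 4th root of both positive sides preserves the inequality.
δ < (432/1066)^(1/4) ≈ 0.798.

δ < 0.798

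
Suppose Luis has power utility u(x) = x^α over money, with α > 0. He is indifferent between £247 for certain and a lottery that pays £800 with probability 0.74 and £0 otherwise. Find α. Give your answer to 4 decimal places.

The lottery's expected utility is 0.74·u(800) + 0.26·u(0) = 0.74·800^α (since u(0) = 0 for α > 0).
Setting u(247) equal to that: 247^α = 0.74·800^α ⇒ (247/800)^α = 0.74.
α = ln(0.74) / ln(247/800) = -0.3011051/-1.1752234 ≈ 0.2562.

α ≈ 0.2562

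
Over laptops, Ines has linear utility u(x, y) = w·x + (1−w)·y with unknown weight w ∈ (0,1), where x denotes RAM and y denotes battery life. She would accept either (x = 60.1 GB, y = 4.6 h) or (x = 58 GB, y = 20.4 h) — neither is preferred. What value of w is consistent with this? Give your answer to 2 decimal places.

Indifference: w·60.1 + (1−w)·4.6 = w·58 + (1−w)·20.4.
Collecting terms: w·2.1 = (1−w)·15.8.
The marginal rate of substitution is 15.8/2.1, so w = 15.8/(2.1+15.8) = 0.88.

w = 0.88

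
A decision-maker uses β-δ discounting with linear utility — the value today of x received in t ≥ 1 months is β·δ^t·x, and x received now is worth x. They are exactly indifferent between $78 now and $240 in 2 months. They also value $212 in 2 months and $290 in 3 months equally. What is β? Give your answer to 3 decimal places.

β ≈ 0.608

The second indifference involves only future payoffs, so β cancels: β·δ^2·212 = β·δ^3·290, giving δ = 212/290 = 0.73103.
The first indifference: 78 = β·δ^2·240, so β = 78/(δ^2·240) = 78/(0.53441·240) ≈ 0.608.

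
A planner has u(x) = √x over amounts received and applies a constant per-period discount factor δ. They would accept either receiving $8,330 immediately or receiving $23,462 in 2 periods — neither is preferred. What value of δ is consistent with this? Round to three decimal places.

The payoff in 2 periods is discounted by δ^2, so u(8330) = δ^2·u(23462) and δ^2 = u(8330)/u(23462).
With u(x) = √x: δ^2 = √8330/√23462 = √(8330/23462) = 0.59585.
So δ = 0.59585^(1/2) ≈ 0.772.

δ ≈ 0.772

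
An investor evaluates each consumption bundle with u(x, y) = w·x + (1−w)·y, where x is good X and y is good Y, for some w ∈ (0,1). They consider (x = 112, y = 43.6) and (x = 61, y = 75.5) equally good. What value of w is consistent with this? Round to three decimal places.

w = 0.385

Equating utilities: w·112 + (1−w)·43.6 = w·61 + (1−w)·75.5.
Rearranging, 51·w − 31.9·(1−w) = 0.
Hence w = 31.9/(51+31.9) = 31.9/82.9 = 0.385.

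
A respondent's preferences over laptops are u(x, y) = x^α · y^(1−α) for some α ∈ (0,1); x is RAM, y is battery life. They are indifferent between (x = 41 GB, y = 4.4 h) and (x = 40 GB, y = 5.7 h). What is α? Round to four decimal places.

α ≈ 0.9129

Set the two utilities equal: 41^α·4.4^(1−α) = 40^α·5.7^(1−α).
Rearrange to (41/40)^α = (5.7/4.4)^(1−α) and take logs: α·0.0246926 = (1−α)·0.2588616.
Thus α·(0.2835542) = 0.2588616, so α = 0.2588616/0.2835542 ≈ 0.9129.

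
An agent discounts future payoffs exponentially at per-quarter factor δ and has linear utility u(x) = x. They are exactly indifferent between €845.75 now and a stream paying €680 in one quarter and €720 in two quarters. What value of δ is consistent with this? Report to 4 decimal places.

Present value of the stream is 680·δ + 720·δ². Indifference gives 680δ + 720δ² = 845.75.
Rearranged: 720δ² + 680δ − 845.75 = 0.
δ = (−680 + √(680² + 4·720·845.75)) / (2·720) = (−680 + √2898160.00) / 1440 ≈ 0.7100.

δ ≈ 0.7100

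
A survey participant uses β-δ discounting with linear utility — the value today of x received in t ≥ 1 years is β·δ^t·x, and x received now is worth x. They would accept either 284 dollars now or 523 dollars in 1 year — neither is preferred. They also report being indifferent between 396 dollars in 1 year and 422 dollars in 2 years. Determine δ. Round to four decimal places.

Both payoffs in the second observation are in the future, so β drops out: δ^1·396 = δ^2·422 ⇒ δ = 396/422 = 0.93839.

δ ≈ 0.9384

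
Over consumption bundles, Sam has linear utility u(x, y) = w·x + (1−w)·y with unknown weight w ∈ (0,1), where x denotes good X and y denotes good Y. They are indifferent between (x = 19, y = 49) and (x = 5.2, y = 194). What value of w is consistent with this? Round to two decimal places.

w = 0.91

u(19,49) = u(5.2,194) means w·19 + (1−w)·49 = w·5.2 + (1−w)·194.
Rearranging, 13.8·w − 145·(1−w) = 0.
Hence w = 145/(13.8+145) = 145/158.8 = 0.91.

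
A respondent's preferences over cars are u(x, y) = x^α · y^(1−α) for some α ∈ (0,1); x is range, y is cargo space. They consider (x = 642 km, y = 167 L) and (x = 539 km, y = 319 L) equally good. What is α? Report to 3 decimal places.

Set the two utilities equal: 642^α·167^(1−α) = 539^α·319^(1−α).
Taking logs: α·ln 642 + (1−α)·ln 167 = α·ln 539 + (1−α)·ln 319, i.e. α·0.174873 = (1−α)·0.647197.
Thus α·(0.822070) = 0.647197, so α = 0.647197/0.822070 ≈ 0.787.

α ≈ 0.787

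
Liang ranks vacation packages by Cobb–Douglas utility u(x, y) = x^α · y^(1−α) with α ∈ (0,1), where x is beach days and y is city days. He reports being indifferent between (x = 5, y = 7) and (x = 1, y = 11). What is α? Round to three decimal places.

The Cobb–Douglas utilities coincide, so 5^α·7^(1−α) = 1^α·11^(1−α).
(5/1)^α = (11/7)^(1−α); take logs: α·ln(5/1) = (1−α)·ln(11/7), i.e. α·1.609438 = (1−α)·0.451985.
Thus α·(2.061423) = 0.451985, so α = 0.451985/2.061423 ≈ 0.219.

α ≈ 0.219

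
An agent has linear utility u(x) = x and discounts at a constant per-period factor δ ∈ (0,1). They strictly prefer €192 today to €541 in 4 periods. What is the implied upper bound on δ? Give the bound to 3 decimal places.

Comparing present values: 192 > δ^4·541.
Dividing by 541: δ^4 < 0.35490. Both sides are positive, so the 4th root keeps the direction.
δ < (192/541)^(1/4) ≈ 0.772.

δ < 0.772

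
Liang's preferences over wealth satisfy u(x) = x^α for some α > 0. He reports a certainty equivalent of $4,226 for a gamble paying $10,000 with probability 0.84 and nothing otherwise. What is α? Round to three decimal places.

The lottery's expected utility is 0.84·u(10000) + 0.16·u(0) = 0.84·10000^α (since u(0) = 0 for α > 0).
Setting u(4226) equal to that: 4226^α = 0.84·10000^α ⇒ (4226/10000)^α = 0.84.
α = ln(0.84) / ln(4226/10000) = -0.174353/-0.861329 ≈ 0.202.

α ≈ 0.202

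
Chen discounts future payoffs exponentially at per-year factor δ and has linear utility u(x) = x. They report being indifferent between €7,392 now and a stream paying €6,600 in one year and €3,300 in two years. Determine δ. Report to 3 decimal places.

δ ≈ 0.800

Present value of the stream is 6600·δ + 3300·δ². Indifference gives 6600δ + 3300δ² = 7392.
Rearranged: 3300δ² + 6600δ − 7392 = 0.
By the quadratic formula (taking the positive root), δ = (−6600 + √141134400.00) / 6600 ≈ 0.800.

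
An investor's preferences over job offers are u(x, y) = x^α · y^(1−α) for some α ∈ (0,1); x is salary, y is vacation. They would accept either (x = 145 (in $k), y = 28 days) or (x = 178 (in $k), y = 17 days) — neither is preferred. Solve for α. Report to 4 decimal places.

Set the two utilities equal: 145^α·28^(1−α) = 178^α·17^(1−α).
(145/178)^α = (17/28)^(1−α); take logs: α·ln(145/178) = (1−α)·ln(17/28), i.e. α·-0.2050498 = (1−α)·-0.4989912.
With A = -0.2050498 and B = -0.4989912: α·A = (1−α)·B, so α = B/(A+B) = -0.4989912/-0.7040410 ≈ 0.7088.

α ≈ 0.7088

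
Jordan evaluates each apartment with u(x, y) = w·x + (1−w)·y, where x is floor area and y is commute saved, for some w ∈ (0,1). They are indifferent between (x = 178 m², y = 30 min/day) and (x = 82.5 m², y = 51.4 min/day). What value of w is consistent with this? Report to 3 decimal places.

u(178,30) = u(82.5,51.4) means w·178 + (1−w)·30 = w·82.5 + (1−w)·51.4.
Rearranging, 95.5·w − 21.4·(1−w) = 0.
The marginal rate of substitution is 21.4/95.5, so w = 21.4/(95.5+21.4) = 0.183.

w = 0.183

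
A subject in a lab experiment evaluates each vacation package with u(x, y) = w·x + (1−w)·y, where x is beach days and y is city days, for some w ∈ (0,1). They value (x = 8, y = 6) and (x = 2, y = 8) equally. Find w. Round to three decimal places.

Equating utilities: w·8 + (1−w)·6 = w·2 + (1−w)·8.
Collecting terms: w·6 = (1−w)·2.
The marginal rate of substitution is 2/6, so w = 2/(6+2) = 0.250.

w = 0.250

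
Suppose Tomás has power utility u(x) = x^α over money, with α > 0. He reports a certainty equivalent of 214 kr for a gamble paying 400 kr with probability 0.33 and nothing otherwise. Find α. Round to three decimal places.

The lottery's expected utility is 0.33·u(400) + 0.67·u(0) = 0.33·400^α (since u(0) = 0 for α > 0).
Indifference: 214^α = 0.33·400^α, so (214/400)^α = 0.33.
α = ln(0.33) / ln(214/400) = -1.108663/-0.625489 ≈ 1.772.

α ≈ 1.772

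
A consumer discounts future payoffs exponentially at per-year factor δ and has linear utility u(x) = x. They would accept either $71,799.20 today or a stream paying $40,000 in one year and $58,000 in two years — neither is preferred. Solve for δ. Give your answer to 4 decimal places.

δ ≈ 0.8200

The stream is worth 40000δ + 58000δ² today, so 40000δ + 58000δ² = 71799.20.
So 58000δ² + 40000δ − 71799.20 = 0.
By the quadratic formula (taking the positive root), δ = (−40000 + √18257414400.00) / 116000 ≈ 0.8200.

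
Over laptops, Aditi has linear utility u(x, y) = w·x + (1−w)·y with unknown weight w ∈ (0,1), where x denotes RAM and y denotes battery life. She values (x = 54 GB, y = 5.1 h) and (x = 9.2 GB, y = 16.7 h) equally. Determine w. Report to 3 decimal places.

w = 0.206

u(54,5.1) = u(9.2,16.7) means w·54 + (1−w)·5.1 = w·9.2 + (1−w)·16.7.
Collecting terms: w·44.8 = (1−w)·11.6.
Hence w = 11.6/(44.8+11.6) = 11.6/56.4 = 0.206.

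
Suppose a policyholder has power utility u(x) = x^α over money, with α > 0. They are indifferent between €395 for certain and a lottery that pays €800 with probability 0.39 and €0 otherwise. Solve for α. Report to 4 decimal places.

α ≈ 1.3342

The lottery's expected utility is 0.39·u(800) + 0.61·u(0) = 0.39·800^α (since u(0) = 0 for α > 0).
Equating: 395^α = 0.39·800^α, i.e. 0.4938^α = 0.39.
α = ln(0.39) / ln(395/800) = -0.9416085/-0.7057260 ≈ 1.3342.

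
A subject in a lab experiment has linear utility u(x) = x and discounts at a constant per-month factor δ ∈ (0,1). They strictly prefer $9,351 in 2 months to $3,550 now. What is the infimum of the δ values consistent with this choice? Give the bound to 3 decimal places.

Under u(x) = x this choice says 3550 < δ^2·9351.
Dividing by 9351: δ^2 > 0.37964. Both sides are positive, so the square root keeps the direction.
δ > 0.37964^(1/2) = 0.616.

δ > 0.616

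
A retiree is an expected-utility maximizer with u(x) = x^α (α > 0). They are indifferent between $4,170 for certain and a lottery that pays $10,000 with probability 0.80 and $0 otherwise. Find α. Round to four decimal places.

The lottery's expected utility is 0.80·u(10000) + 0.20·u(0) = 0.80·10000^α (since u(0) = 0 for α > 0).
Setting u(4170) equal to that: 4170^α = 0.80·10000^α ⇒ (4170/10000)^α = 0.80.
α = ln(0.80) / ln(4170/10000) = -0.2231436/-0.8746691 ≈ 0.2551.

α ≈ 0.2551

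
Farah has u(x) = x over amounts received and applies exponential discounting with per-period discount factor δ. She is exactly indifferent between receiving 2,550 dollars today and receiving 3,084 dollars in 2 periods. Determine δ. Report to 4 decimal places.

Indifference means u(2550) = δ^2 · u(3084), so δ^2 = u(2550)/u(3084).
With u(x) = x: δ^2 = 2550/3084 = 0.82685.
Hence δ = (0.82685)^(1/2) = 0.909312.

δ ≈ 0.9093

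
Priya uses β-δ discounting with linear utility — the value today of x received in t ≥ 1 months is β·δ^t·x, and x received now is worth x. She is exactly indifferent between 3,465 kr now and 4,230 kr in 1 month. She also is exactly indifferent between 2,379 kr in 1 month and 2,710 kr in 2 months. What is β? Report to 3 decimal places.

Both payoffs in the second observation are in the future, so β drops out: δ^1·2379 = δ^2·2710 ⇒ δ = 2379/2710 = 0.87786.
Now use the now-vs-future pair: 3465 = β·δ·4230 gives β = 3465/(0.87786·4230) ≈ 0.933.

β ≈ 0.933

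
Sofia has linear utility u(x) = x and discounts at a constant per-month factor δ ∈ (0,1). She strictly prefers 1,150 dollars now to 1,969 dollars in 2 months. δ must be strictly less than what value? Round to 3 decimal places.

The preference means 1150 > δ^2·1969.
Hence δ^2 < 1150/1969 = 0.58405, and x ↦ x^(1/2) is increasing on (0,∞).
δ < (1150/1969)^(1/2) ≈ 0.764.

δ < 0.764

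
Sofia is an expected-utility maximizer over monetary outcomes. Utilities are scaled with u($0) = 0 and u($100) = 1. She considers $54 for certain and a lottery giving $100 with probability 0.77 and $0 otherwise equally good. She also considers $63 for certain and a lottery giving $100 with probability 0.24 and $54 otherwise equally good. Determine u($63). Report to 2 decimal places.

0.83

From the first indifference, u($54) = 0.77·u($100) + 0.23·u($0) = 0.77·1 + 0.23·0 = 0.77.
Then u($63) = 0.24·u($100) + 0.76·u($54) = 0.24·1.00 + 0.76·0.77 = 0.8252.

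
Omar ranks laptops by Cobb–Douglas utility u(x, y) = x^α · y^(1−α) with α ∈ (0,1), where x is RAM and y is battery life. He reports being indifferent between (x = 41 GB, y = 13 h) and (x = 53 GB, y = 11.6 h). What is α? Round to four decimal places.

The Cobb–Douglas utilities coincide, so 41^α·13^(1−α) = 53^α·11.6^(1−α).
(41/53)^α = (11.6/13)^(1−α); take logs: α·ln(41/53) = (1−α)·ln(11.6/13), i.e. α·-0.2567198 = (1−α)·-0.1139443.
So α/(1−α) = (-0.1139443)/(-0.2567198) = 0.4438469, and α = 0.4438469/1.4438469 ≈ 0.3074.

α ≈ 0.3074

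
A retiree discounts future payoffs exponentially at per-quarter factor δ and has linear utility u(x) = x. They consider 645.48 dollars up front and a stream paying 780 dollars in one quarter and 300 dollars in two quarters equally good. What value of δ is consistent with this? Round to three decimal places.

Present value of the stream is 780·δ + 300·δ². Indifference gives 780δ + 300δ² = 645.48.
Rearranged: 300δ² + 780δ − 645.48 = 0.
δ = (−780 + √(780² + 4·300·645.48)) / (2·300) = (−780 + √1382976.00) / 600 ≈ 0.660.

δ ≈ 0.660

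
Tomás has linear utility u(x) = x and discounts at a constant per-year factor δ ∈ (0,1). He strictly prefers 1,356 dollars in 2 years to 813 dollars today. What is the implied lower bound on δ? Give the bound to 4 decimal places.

The preference means 813 < δ^2·1356.
Hence δ^2 > 813/1356 = 0.59956, and x ↦ x^(1/2) is increasing on (0,∞).
δ > 0.59956^(1/2) = 0.7743.

δ > 0.7743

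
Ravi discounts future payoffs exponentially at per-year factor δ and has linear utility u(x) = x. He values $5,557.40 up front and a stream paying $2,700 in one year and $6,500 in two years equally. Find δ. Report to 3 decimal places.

Equating present values: 5557.40 = 2700δ + 6500δ².
So 6500δ² + 2700δ − 5557.40 = 0.
By the quadratic formula (taking the positive root), δ = (−2700 + √151782400.00) / 13000 ≈ 0.740.

δ ≈ 0.740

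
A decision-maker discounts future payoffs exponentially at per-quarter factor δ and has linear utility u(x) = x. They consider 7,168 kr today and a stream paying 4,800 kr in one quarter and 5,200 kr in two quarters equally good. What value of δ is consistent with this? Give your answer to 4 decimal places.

δ ≈ 0.8000

Present value of the stream is 4800·δ + 5200·δ². Indifference gives 4800δ + 5200δ² = 7168.
That is, 5200δ² + 4800δ − 7168 = 0, a quadratic in δ.
By the quadratic formula (taking the positive root), δ = (−4800 + √172134400.00) / 10400 ≈ 0.8000.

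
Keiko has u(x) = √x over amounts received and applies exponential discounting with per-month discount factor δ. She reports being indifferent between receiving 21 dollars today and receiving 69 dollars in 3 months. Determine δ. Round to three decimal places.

Indifference means u(21) = δ^3 · u(69), so δ^3 = u(21)/u(69).
Since u(x) = √x, δ^3 = √(21/69) = 0.55168.
So δ = 0.55168^(1/3) ≈ 0.820.

δ ≈ 0.820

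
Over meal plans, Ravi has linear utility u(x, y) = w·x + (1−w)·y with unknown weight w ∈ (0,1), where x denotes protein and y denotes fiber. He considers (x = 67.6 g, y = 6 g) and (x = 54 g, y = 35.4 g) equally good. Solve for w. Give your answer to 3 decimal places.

w = 0.684

Indifference: w·67.6 + (1−w)·6 = w·54 + (1−w)·35.4.
Rearranging, 13.6·w − 29.4·(1−w) = 0.
Hence w = 29.4/(13.6+29.4) = 29.4/43 = 0.684.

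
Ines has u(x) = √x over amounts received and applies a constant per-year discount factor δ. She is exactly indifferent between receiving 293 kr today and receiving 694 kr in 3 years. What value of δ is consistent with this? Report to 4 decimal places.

δ ≈ 0.8661

Equating discounted utilities: u(293) = δ^3·u(694) ⇒ δ^3 = u(293)/u(694).
With u(x) = √x: δ^3 = √293/√694 = √(293/694) = 0.64976.
So δ = 0.64976^(1/3) ≈ 0.8661.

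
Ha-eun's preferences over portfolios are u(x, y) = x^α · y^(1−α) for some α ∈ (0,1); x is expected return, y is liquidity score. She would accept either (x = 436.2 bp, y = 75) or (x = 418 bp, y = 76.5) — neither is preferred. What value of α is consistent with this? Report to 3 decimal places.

α ≈ 0.317

The Cobb–Douglas utilities coincide, so 436.2^α·75^(1−α) = 418^α·76.5^(1−α).
Rearrange to (436.2/418)^α = (76.5/75)^(1−α) and take logs: α·0.042619 = (1−α)·0.019803.
With A = 0.042619 and B = 0.019803: α·A = (1−α)·B, so α = B/(A+B) = 0.019803/0.062422 ≈ 0.317.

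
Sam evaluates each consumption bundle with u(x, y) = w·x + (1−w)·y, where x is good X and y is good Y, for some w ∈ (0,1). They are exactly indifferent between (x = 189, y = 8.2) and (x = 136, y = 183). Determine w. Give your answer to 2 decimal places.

Equating utilities: w·189 + (1−w)·8.2 = w·136 + (1−w)·183.
w·(189−136) = (1−w)·(183−8.2), i.e. w·53 = (1−w)·174.8.
Hence w = 174.8/(53+174.8) = 174.8/227.8 = 0.77.

w = 0.77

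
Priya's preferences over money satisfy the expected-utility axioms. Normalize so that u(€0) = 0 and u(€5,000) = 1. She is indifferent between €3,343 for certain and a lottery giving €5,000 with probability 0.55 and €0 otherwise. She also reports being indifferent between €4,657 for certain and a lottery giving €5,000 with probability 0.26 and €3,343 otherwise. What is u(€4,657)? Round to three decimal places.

First, u(€3,343) = 0.55·u(€5,000) + 0.45·u(€0) = 0.55.
Then u(€4,657) = 0.26·u(€5,000) + 0.74·u(€3,343) = 0.26·1.00 + 0.74·0.55 = 0.6670.

0.667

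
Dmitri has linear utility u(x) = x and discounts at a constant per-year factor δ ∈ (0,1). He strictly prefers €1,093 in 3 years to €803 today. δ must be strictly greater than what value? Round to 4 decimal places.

Under u(x) = x this choice says 803 < δ^3·1093.
So δ^3 > 803/1093 = 0.73468; taking the cube root of both positive sides preserves the inequality.
δ > 0.73468^(1/3) = 0.9023.

δ > 0.9023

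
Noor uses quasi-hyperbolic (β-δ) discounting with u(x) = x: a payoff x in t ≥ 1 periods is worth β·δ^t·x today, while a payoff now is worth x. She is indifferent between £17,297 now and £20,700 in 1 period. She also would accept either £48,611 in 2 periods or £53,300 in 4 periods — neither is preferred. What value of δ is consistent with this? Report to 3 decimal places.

Both payoffs in the second observation are in the future, so β drops out: δ^2·48611 = δ^4·53300 ⇒ δ^2 = 48611/53300 = 0.91203, so δ = 0.95500.

δ ≈ 0.955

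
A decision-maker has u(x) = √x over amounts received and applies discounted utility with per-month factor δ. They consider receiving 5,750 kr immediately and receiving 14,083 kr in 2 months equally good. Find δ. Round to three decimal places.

Indifference means u(5750) = δ^2 · u(14083), so δ^2 = u(5750)/u(14083).
With u(x) = √x: δ^2 = √5750/√14083 = √(5750/14083) = 0.63898.
So δ = 0.63898^(1/2) ≈ 0.799.

δ ≈ 0.799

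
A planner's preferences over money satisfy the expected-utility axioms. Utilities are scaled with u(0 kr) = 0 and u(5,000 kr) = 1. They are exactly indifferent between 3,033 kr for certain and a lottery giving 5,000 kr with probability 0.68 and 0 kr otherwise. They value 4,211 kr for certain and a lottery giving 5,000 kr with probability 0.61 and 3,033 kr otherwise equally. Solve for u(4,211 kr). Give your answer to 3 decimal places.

0.875

First, u(3,033 kr) = 0.68·u(5,000 kr) + 0.32·u(0 kr) = 0.68.
Chaining: u(4,211 kr) = 0.61·1.00 + 0.39·0.68 = 0.8752.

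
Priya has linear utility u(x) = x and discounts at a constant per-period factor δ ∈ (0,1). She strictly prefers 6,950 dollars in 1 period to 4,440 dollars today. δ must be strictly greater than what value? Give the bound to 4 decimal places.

δ > 0.6388

Comparing present values: 4440 < δ·6950.
Dividing through by 6950 gives δ > 0.63885.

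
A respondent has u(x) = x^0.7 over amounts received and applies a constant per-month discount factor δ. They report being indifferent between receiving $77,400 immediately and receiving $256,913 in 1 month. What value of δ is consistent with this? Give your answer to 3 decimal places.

Equating discounted utilities: u(77400) = δ·u(256913) ⇒ δ = u(77400)/u(256913).
With u(x) = x^0.7: δ = 77400^0.7/256913^0.7 = (77400/256913)^0.7 = 0.43179.

δ ≈ 0.432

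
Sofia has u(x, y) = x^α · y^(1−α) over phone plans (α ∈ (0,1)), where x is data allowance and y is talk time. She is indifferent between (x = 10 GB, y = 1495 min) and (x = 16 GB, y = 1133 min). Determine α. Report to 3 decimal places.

α ≈ 0.371

Set the two utilities equal: 10^α·1495^(1−α) = 16^α·1133^(1−α).
Taking logs: α·ln 10 + (1−α)·ln 1495 = α·ln 16 + (1−α)·ln 1133, i.e. α·-0.470004 = (1−α)·-0.277257.
So α/(1−α) = (-0.277257)/(-0.470004) = 0.589903, and α = 0.589903/1.589903 ≈ 0.371.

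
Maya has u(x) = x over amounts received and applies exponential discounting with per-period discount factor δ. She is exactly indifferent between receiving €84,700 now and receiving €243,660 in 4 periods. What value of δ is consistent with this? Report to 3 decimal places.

δ ≈ 0.768

Indifference means u(84700) = δ^4 · u(243660), so δ^4 = u(84700)/u(243660).
With u(x) = x: δ^4 = 84700/243660 = 0.34762.
So δ = 0.34762^(1/4) ≈ 0.768.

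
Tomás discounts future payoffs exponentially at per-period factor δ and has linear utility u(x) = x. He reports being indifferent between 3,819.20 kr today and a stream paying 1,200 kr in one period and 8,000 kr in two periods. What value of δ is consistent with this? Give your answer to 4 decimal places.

δ ≈ 0.6200

Equating present values: 3819.20 = 1200δ + 8000δ².
That is, 8000δ² + 1200δ − 3819.20 = 0, a quadratic in δ.
By the quadratic formula (taking the positive root), δ = (−1200 + √123654400.00) / 16000 ≈ 0.6200.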